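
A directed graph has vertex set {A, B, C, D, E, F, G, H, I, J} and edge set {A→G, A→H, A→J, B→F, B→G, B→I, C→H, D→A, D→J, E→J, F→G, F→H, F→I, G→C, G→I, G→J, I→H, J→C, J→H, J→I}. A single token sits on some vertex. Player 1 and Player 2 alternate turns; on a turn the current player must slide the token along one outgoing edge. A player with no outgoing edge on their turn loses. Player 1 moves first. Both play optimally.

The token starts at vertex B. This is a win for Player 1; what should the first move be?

Work bottom-up. With no move the player to move loses. Otherwise the position is W if at least one move leads to an L position for the opponent, and L if every move leads to a W.
Every edge goes from a vertex to one that appears earlier in the order H, C, I, J, G, A, F, D, B, E, so processing vertices in that order labels each vertex after all of its successors.
H: no outgoing edge → L
C: W (go to H, an L position)
I: W (go to H, an L position)
J: W (go to H, an L position)
G: L (options J(W), I(W), C(W) are all W)
A: W (go to G, an L position)
F: W (go to G, an L position)
D: L (options A(W), J(W) are all W)
B: W (go to G, an L position)
E: L (sole option J(W) is W)
From B, the L positions reachable in one move are: G.

Move to G.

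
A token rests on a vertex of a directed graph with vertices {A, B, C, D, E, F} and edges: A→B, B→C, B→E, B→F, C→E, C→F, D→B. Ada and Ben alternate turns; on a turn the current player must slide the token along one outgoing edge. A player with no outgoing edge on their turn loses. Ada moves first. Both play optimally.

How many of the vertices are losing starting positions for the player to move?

4

Label each position W (a win for the player to move) or L (a loss). A position with no legal move is L; any other position is W exactly when some move reaches an L, and L when every move reaches a W.
Every edge goes from a vertex to one that appears earlier in the order E, F, C, B, D, A, so processing vertices in that order labels each vertex after all of its successors.
E: no outgoing edge → L
F: no outgoing edge → L
C: reaches L-position F → W
B: reaches L-position F → W
D: only reaches B(W), which is W → L
A: only reaches B(W), which is W → L
The L vertices are A, D, E, F; that is 4 in all.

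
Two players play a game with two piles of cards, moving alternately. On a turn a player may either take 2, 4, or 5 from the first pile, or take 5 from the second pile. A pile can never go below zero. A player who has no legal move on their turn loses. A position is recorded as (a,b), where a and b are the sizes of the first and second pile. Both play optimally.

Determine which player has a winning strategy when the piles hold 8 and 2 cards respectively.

The second player wins.

Compute win/loss labels from the base case upward. A position with no move is L. Any other position is W if it can reach an L in one move, else L.
No move ever increases a pile, so every position that can arise here has a ≤ 8 and b ≤ 2; it is enough to label the cells with 0 ≤ a ≤ 8 and 0 ≤ b ≤ 2.
Every move lowers a or b (never raises either), so fill the grid row by row in increasing a, and left to right within a row: each cell's successors are then already labelled.
      b=0  b=1  b=2
a=0:    L    L    L
a=1:    L    L    L
a=2:    W    W    W
a=3:    W    W    W
a=4:    W    W    W
a=5:    W    W    W
a=6:    W    W    W
a=7:    L    L    L
a=8:    L    L    L
Cells with no legal move (terminal, hence L): (0,0), (0,1), (0,2), (1,0), (1,1), (1,2).
The remaining L cells, each justified by listing all of its moves:
(7,0): moves to (5,0)(W), (3,0)(W), (2,0)(W); every one is W ⇒ L
(7,1): moves to (5,1)(W), (3,1)(W), (2,1)(W); every one is W ⇒ L
(7,2): moves to (5,2)(W), (3,2)(W), (2,2)(W); every one is W ⇒ L
(8,0): moves to (6,0)(W), (4,0)(W), (3,0)(W); every one is W ⇒ L
(8,1): moves to (6,1)(W), (4,1)(W), (3,1)(W); every one is W ⇒ L
(8,2): moves to (6,2)(W), (4,2)(W), (3,2)(W); every one is W ⇒ L
Every other cell has at least one move into one of the L cells above, so it is W.
The starting position (8,2) is L: whatever the player to move does, the opponent receives a W position.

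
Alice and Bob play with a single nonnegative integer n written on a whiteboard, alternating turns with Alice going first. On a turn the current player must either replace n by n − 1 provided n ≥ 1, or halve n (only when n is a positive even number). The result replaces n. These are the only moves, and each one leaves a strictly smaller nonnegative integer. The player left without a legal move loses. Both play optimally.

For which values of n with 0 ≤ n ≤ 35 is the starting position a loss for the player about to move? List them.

Positions with no move are L. A position that does have a move is losing for the player to move precisely when every available move leads to a winning position for the opponent. Fill in the labels:
n=0: no move → L
n=1: W (go to 0, an L position)
n=2: L (sole option 1(W) is W)
n=3: W (go to 2, an L position)
n=4: W (go to 2, an L position)
n=5: L (sole option 4(W) is W)
n=6: W (go to 5, an L position)
n=7: L (sole option 6(W) is W)
n=8: W (go to 7, an L position)
n=9: L (sole option 8(W) is W)
n=10: W (go to 5, an L position)
n=11: L (sole option 10(W) is W)
n=12: W (go to 11, an L position)
n=13: L (sole option 12(W) is W)
n=14: W (go to 7, an L position)
n=15: L (sole option 14(W) is W)
n=16: W (go to 15, an L position)
n=17: L (sole option 16(W) is W)
n=18: W (go to 9, an L position)
n=19: L (sole option 18(W) is W)
n=20: W (go to 19, an L position)
n=21: L (sole option 20(W) is W)
n=22: W (go to 11, an L position)
n=23: L (sole option 22(W) is W)
n=24: W (go to 23, an L position)
n=25: L (sole option 24(W) is W)
n=26: W (go to 13, an L position)
n=27: L (sole option 26(W) is W)
n=28: W (go to 27, an L position)
n=29: L (sole option 28(W) is W)
n=30: W (go to 15, an L position)
n=31: L (sole option 30(W) is W)
n=32: W (go to 31, an L position)
n=33: L (sole option 32(W) is W)
n=34: W (go to 17, an L position)
n=35: L (sole option 34(W) is W)
The losing starting values of n are exactly the entries labelled L in this table (18 of them).

0, 2, 5, 7, 9, 11, 13, 15, 17, 19, 21, 23, 25, 27, 29, 31, 33, 35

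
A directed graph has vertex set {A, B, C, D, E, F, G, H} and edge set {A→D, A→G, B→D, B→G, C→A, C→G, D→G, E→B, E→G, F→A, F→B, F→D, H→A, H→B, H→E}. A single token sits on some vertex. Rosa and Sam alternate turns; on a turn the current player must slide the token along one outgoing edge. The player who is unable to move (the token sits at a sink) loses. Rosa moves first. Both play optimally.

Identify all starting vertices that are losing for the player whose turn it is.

Positions with no move are L. A position that does have a move is losing for the player to move precisely when every available move leads to a winning position for the opponent. Fill in the labels:
Every edge goes from a vertex to one that appears earlier in the order G, D, A, B, C, F, E, H, so processing vertices in that order labels each vertex after all of its successors.
G: no outgoing edge → L
D: reaches L-position G → W
A: reaches L-position G → W
B: reaches L-position G → W
C: reaches L-position G → W
F: only reaches B(W), A(W), D(W), all W → L
E: reaches L-position G → W
H: only reaches E(W), B(W), A(W), all W → L
Reading off the rows marked L gives the requested list; there are 3 such vertices.

F, G, H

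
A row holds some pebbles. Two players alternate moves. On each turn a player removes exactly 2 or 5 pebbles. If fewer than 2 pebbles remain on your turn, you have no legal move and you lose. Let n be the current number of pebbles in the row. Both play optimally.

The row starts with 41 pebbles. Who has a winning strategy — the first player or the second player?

Compute win/loss labels from the base case upward. A position with no move is L. Any other position is W if it can reach an L in one move, else L.
n=0: no move → L
n=1: no move → L
n=2: can move to 0, which is L ⇒ W
n=3: can move to 1, which is L ⇒ W
n=4: the only move is to 2(W), a W ⇒ L
n=5: can move to 0, which is L ⇒ W
n=6: can move to 4, which is L ⇒ W
n=7: moves to 5(W), 2(W); every one is W ⇒ L
n=8: moves to 6(W), 3(W); every one is W ⇒ L
n=9: can move to 7, which is L ⇒ W
n=10: can move to 8, which is L ⇒ W
n=11: moves to 9(W), 6(W); every one is W ⇒ L
n=12: can move to 7, which is L ⇒ W
n=13: can move to 11, which is L ⇒ W
n=14: moves to 12(W), 9(W); every one is W ⇒ L
n=15: moves to 13(W), 10(W); every one is W ⇒ L
n=16: can move to 14, which is L ⇒ W
n=17: can move to 15, which is L ⇒ W
n=18: moves to 16(W), 13(W); every one is W ⇒ L
n=19: can move to 14, which is L ⇒ W
n=20: can move to 18, which is L ⇒ W
n=21: moves to 19(W), 16(W); every one is W ⇒ L
n=22: moves to 20(W), 17(W); every one is W ⇒ L
n=23: can move to 21, which is L ⇒ W
n=24: can move to 22, which is L ⇒ W
n=25: moves to 23(W), 20(W); every one is W ⇒ L
n=26: can move to 21, which is L ⇒ W
n=27: can move to 25, which is L ⇒ W
n=28: moves to 26(W), 23(W); every one is W ⇒ L
n=29: moves to 27(W), 24(W); every one is W ⇒ L
n=30: can move to 28, which is L ⇒ W
n=31: can move to 29, which is L ⇒ W
n=32: moves to 30(W), 27(W); every one is W ⇒ L
n=33: can move to 28, which is L ⇒ W
n=34: can move to 32, which is L ⇒ W
n=35: moves to 33(W), 30(W); every one is W ⇒ L
n=36: moves to 34(W), 31(W); every one is W ⇒ L
n=37: can move to 35, which is L ⇒ W
n=38: can move to 36, which is L ⇒ W
n=39: moves to 37(W), 34(W); every one is W ⇒ L
n=40: can move to 35, which is L ⇒ W
n=41: can move to 39, which is L ⇒ W
The starting position 41 is W: the player to move should remove 2, leaving 39, handing over an L position.

The first player wins.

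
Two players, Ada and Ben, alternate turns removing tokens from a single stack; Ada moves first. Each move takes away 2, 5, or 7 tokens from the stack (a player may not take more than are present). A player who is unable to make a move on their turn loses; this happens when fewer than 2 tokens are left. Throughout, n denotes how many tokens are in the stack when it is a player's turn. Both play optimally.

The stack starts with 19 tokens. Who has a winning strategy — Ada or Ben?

Ada wins.

Label each position W (a win for the player to move) or L (a loss). A position with no legal move is L; any other position is W exactly when some move reaches an L, and L when every move reaches a W.
n=0: no move → L
n=1: no move → L
n=2: →0(L), so W
n=3: →1(L), so W
n=4: →2(W) only, which is W, so L
n=5: →0(L), so W
n=6: →4(L), so W
n=7: →0(L), so W
n=8: →1(L), so W
n=9: →4(L), so W
n=10: →8(W), 5(W), 3(W) — all W, so L
n=11: →4(L), so W
n=12: →10(L), so W
n=13: →11(W), 8(W), 6(W) — all W, so L
n=14: →12(W), 9(W), 7(W) — all W, so L
n=15: →13(L), so W
n=16: →14(L), so W
n=17: →10(L), so W
n=18: →13(L), so W
n=19: →14(L), so W
From 19 Ada can remove 5, leaving 14, reaching an L position.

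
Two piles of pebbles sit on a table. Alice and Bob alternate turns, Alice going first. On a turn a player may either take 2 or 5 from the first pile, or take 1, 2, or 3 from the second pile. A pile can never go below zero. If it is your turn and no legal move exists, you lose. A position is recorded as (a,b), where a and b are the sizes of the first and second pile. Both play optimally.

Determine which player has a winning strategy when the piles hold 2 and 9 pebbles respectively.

Classify positions by backward induction: terminal positions (no move available) are L. From any other position, the mover wins iff some move reaches an L.
No move ever increases a pile, so every position that can arise here has a ≤ 2 and b ≤ 9; it is enough to label the cells with 0 ≤ a ≤ 2 and 0 ≤ b ≤ 9.
Every move lowers a or b (never raises either), so fill the grid row by row in increasing a, and left to right within a row: each cell's successors are then already labelled.
      b=0  b=1  b=2  b=3  b=4  b=5  b=6  b=7  b=8  b=9
a=0:    L    W    W    W    L    W    W    W    L    W
a=1:    L    W    W    W    L    W    W    W    L    W
a=2:    W    L    W    W    W    L    W    W    W    L
Cells with no legal move (terminal, hence L): (0,0), (1,0).
The remaining L cells, each justified by listing all of its moves:
(0,4): L (options (0,3)(W), (0,2)(W), (0,1)(W) are all W)
(0,8): L (options (0,7)(W), (0,6)(W), (0,5)(W) are all W)
(1,4): L (options (1,3)(W), (1,2)(W), (1,1)(W) are all W)
(1,8): L (options (1,7)(W), (1,6)(W), (1,5)(W) are all W)
(2,1): L (options (0,1)(W), (2,0)(W) are all W)
(2,5): L (options (0,5)(W), (2,4)(W), (2,3)(W), (2,2)(W) are all W)
(2,9): L (options (0,9)(W), (2,8)(W), (2,7)(W), (2,6)(W) are all W)
Every other cell has at least one move into one of the L cells above, so it is W.
Every move from (2,9) reaches a W position, so the mover loses.

Bob wins.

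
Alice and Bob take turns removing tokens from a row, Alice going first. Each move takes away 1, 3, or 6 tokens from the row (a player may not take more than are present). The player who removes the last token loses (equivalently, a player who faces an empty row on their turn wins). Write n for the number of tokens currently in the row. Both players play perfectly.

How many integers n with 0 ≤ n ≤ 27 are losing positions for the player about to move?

9

Compute win/loss labels from the base case upward. A position with no move is W. Any other position is W if it can reach an L in one move, else L.
n=0: no move; the opponent has just taken the last token and therefore loses → W
n=1: only reaches 0(W), which is W → L
n=2: reaches L-position 1 → W
n=3: only reaches 2(W), 0(W), all W → L
n=4: reaches L-position 3 → W
n=5: only reaches 4(W), 2(W), all W → L
n=6: reaches L-position 5 → W
n=7: reaches L-position 1 → W
n=8: reaches L-position 5 → W
n=9: reaches L-position 3 → W
n=10: only reaches 9(W), 7(W), 4(W), all W → L
n=11: reaches L-position 10 → W
n=12: only reaches 11(W), 9(W), 6(W), all W → L
n=13: reaches L-position 12 → W
n=14: only reaches 13(W), 11(W), 8(W), all W → L
n=15: reaches L-position 14 → W
n=16: reaches L-position 10 → W
n=17: reaches L-position 14 → W
n=18: reaches L-position 12 → W
n=19: only reaches 18(W), 16(W), 13(W), all W → L
n=20: reaches L-position 19 → W
n=21: only reaches 20(W), 18(W), 15(W), all W → L
n=22: reaches L-position 21 → W
n=23: only reaches 22(W), 20(W), 17(W), all W → L
n=24: reaches L-position 23 → W
n=25: reaches L-position 19 → W
n=26: reaches L-position 23 → W
n=27: reaches L-position 21 → W
L entries with 0 ≤ n ≤ 27: n = 1, 3, 5, 10, 12, 14, 19, 21, 23; that makes 9.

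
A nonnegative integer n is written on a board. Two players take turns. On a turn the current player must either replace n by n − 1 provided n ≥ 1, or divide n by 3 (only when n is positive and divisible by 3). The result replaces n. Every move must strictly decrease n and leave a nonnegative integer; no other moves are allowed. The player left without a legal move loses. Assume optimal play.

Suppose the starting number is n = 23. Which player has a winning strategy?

Build the W/L table. Terminal = L. A non-terminal position is W if it has a move to some L; otherwise it is L.
n=0: no move → L
n=1: W (go to 0, an L position)
n=2: L (sole option 1(W) is W)
n=3: W (go to 2, an L position)
n=4: L (sole option 3(W) is W)
n=5: W (go to 4, an L position)
n=6: W (go to 2, an L position)
n=7: L (sole option 6(W) is W)
n=8: W (go to 7, an L position)
n=9: L (options 3(W), 8(W) are all W)
n=10: W (go to 9, an L position)
n=11: L (sole option 10(W) is W)
n=12: W (go to 4, an L position)
n=13: L (sole option 12(W) is W)
n=14: W (go to 13, an L position)
n=15: L (options 5(W), 14(W) are all W)
n=16: W (go to 15, an L position)
n=17: L (sole option 16(W) is W)
n=18: W (go to 17, an L position)
n=19: L (sole option 18(W) is W)
n=20: W (go to 19, an L position)
n=21: W (go to 7, an L position)
n=22: L (sole option 21(W) is W)
n=23: W (go to 22, an L position)
From 23 the player to move can move to 22, reaching an L position.

The first player wins.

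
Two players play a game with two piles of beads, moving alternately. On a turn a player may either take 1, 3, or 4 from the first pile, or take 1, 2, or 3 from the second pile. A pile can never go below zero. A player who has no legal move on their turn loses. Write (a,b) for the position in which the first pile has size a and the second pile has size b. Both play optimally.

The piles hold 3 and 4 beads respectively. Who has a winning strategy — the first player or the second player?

Classify positions by backward induction: terminal positions (no move available) are L. From any other position, the mover wins iff some move reaches an L.
No move ever increases a pile, so every position that can arise here has a ≤ 3 and b ≤ 4; it is enough to label the cells with 0 ≤ a ≤ 3 and 0 ≤ b ≤ 4.
Every move lowers a or b (never raises either), so fill the grid row by row in increasing a, and left to right within a row: each cell's successors are then already labelled.
      b=0  b=1  b=2  b=3  b=4
a=0:    L    W    W    W    L
a=1:    W    L    W    W    W
a=2:    L    W    W    W    L
a=3:    W    L    W    W    W
Cells with no legal move (terminal, hence L): (0,0).
The remaining L cells, each justified by listing all of its moves:
(0,4): only reaches (0,3)(W), (0,2)(W), (0,1)(W), all W → L
(1,1): only reaches (0,1)(W), (1,0)(W), all W → L
(2,0): only reaches (1,0)(W), which is W → L
(2,4): only reaches (1,4)(W), (2,3)(W), (2,2)(W), (2,1)(W), all W → L
(3,1): only reaches (2,1)(W), (0,1)(W), (3,0)(W), all W → L
Every other cell has at least one move into one of the L cells above, so it is W.
From (3,4) the player to move can move to (2,4), reaching an L position.

The first player wins.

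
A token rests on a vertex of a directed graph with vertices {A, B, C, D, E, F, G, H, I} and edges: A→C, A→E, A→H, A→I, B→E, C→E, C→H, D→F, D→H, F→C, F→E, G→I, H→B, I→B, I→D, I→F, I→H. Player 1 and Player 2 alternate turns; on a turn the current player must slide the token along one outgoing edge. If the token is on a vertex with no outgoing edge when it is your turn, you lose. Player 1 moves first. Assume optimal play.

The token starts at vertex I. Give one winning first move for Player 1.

Move to H.

Work bottom-up. With no move the player to move loses. Otherwise the position is W if at least one move leads to an L position for the opponent, and L if every move leads to a W.
Every edge goes from a vertex to one that appears earlier in the order E, B, H, C, F, D, I, A, G, so processing vertices in that order labels each vertex after all of its successors.
E: no outgoing edge → L
B: reaches L-position E → W
H: only reaches B(W), which is W → L
C: reaches L-position H → W
F: reaches L-position E → W
D: reaches L-position H → W
I: reaches L-position H → W
A: reaches L-position H → W
G: only reaches I(W), which is W → L
From I, the L positions reachable in one move are: H.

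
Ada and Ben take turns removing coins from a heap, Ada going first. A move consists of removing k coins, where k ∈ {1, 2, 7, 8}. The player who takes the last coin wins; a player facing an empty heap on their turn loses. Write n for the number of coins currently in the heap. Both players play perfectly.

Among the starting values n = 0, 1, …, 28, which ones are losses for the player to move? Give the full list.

Work bottom-up. With no move the player to move loses. Otherwise the position is W if at least one move leads to an L position for the opponent, and L if every move leads to a W.
n=0: no move → L
n=1: can move to 0, which is L ⇒ W
n=2: can move to 0, which is L ⇒ W
n=3: moves to 2(W), 1(W); every one is W ⇒ L
n=4: can move to 3, which is L ⇒ W
n=5: can move to 3, which is L ⇒ W
n=6: moves to 5(W), 4(W); every one is W ⇒ L
n=7: can move to 6, which is L ⇒ W
n=8: can move to 6, which is L ⇒ W
n=9: moves to 8(W), 7(W), 2(W), 1(W); every one is W ⇒ L
n=10: can move to 9, which is L ⇒ W
n=11: can move to 9, which is L ⇒ W
n=12: moves to 11(W), 10(W), 5(W), 4(W); every one is W ⇒ L
n=13: can move to 12, which is L ⇒ W
n=14: can move to 12, which is L ⇒ W
n=15: moves to 14(W), 13(W), 8(W), 7(W); every one is W ⇒ L
n=16: can move to 15, which is L ⇒ W
n=17: can move to 15, which is L ⇒ W
n=18: moves to 17(W), 16(W), 11(W), 10(W); every one is W ⇒ L
n=19: can move to 18, which is L ⇒ W
n=20: can move to 18, which is L ⇒ W
n=21: moves to 20(W), 19(W), 14(W), 13(W); every one is W ⇒ L
n=22: can move to 21, which is L ⇒ W
n=23: can move to 21, which is L ⇒ W
n=24: moves to 23(W), 22(W), 17(W), 16(W); every one is W ⇒ L
n=25: can move to 24, which is L ⇒ W
n=26: can move to 24, which is L ⇒ W
n=27: moves to 26(W), 25(W), 20(W), 19(W); every one is W ⇒ L
n=28: can move to 27, which is L ⇒ W
The losing starting values of n are exactly the entries labelled L in this table (10 of them).

0, 3, 6, 9, 12, 15, 18, 21, 24, 27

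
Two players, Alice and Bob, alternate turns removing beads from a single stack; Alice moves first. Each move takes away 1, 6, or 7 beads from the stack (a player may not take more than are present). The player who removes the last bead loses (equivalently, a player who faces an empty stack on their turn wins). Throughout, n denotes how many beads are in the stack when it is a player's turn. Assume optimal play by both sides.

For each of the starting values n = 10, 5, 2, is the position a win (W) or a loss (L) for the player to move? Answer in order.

Classify positions by backward induction: terminal positions (no move available) are W. From any other position, the mover wins iff some move reaches an L.
n=0: no move; the opponent has just taken the last bead and therefore loses → W
n=1: only reaches 0(W), which is W → L
n=2: reaches L-position 1 → W
n=3: only reaches 2(W), which is W → L
n=4: reaches L-position 3 → W
n=5: only reaches 4(W), which is W → L
n=6: reaches L-position 5 → W
n=7: reaches L-position 1 → W
n=8: reaches L-position 1 → W
n=9: reaches L-position 3 → W
n=10: reaches L-position 3 → W

10: W, 5: L, 2: W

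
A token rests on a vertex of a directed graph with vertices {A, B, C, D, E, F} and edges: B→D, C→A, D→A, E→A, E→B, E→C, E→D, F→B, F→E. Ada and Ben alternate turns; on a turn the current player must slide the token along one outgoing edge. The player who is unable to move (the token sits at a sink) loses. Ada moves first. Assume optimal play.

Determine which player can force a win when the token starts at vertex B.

Ben wins.

Label each position W (a win for the player to move) or L (a loss). A position with no legal move is L; any other position is W exactly when some move reaches an L, and L when every move reaches a W.
Every edge goes from a vertex to one that appears earlier in the order A, D, B, C, E, F, so processing vertices in that order labels each vertex after all of its successors.
A: no outgoing edge → L
D: reaches L-position A → W
B: only reaches D(W), which is W → L
C: reaches L-position A → W
E: reaches L-position B → W
F: reaches L-position B → W
The starting position B is L: whatever Ada does, the opponent receives a W position.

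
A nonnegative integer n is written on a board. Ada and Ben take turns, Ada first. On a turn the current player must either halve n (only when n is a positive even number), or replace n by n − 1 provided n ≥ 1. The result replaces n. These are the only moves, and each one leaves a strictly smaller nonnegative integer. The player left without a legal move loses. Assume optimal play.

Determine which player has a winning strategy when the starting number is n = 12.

Ada wins.

Positions with no move are L. A position that does have a move is losing for the player to move precisely when every available move leads to a winning position for the opponent. Fill in the labels:
n=0: no move → L
n=1: W (go to 0, an L position)
n=2: L (sole option 1(W) is W)
n=3: W (go to 2, an L position)
n=4: W (go to 2, an L position)
n=5: L (sole option 4(W) is W)
n=6: W (go to 5, an L position)
n=7: L (sole option 6(W) is W)
n=8: W (go to 7, an L position)
n=9: L (sole option 8(W) is W)
n=10: W (go to 5, an L position)
n=11: L (sole option 10(W) is W)
n=12: W (go to 11, an L position)
The starting position 12 is W: Ada should move to 11, handing over an L position.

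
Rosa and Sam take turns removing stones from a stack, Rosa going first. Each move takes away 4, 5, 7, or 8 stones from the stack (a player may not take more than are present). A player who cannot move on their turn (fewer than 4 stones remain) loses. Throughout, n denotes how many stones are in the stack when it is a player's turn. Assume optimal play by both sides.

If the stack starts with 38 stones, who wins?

Compute win/loss labels from the base case upward. A position with no move is L. Any other position is W if it can reach an L in one move, else L.
n=0: no move → L
n=1: no move → L
n=2: no move → L
n=3: no move → L
n=4: W (go to 0, an L position)
n=5: W (go to 1, an L position)
n=6: W (go to 2, an L position)
n=7: W (go to 3, an L position)
n=8: W (go to 3, an L position)
n=9: W (go to 2, an L position)
n=10: W (go to 3, an L position)
n=11: W (go to 3, an L position)
n=12: L (options 8(W), 7(W), 5(W), 4(W) are all W)
n=13: L (options 9(W), 8(W), 6(W), 5(W) are all W)
n=14: L (options 10(W), 9(W), 7(W), 6(W) are all W)
n=15: L (options 11(W), 10(W), 8(W), 7(W) are all W)
n=16: W (go to 12, an L position)
n=17: W (go to 13, an L position)
n=18: W (go to 14, an L position)
n=19: W (go to 15, an L position)
n=20: W (go to 15, an L position)
n=21: W (go to 14, an L position)
n=22: W (go to 15, an L position)
n=23: W (go to 15, an L position)
n=24: L (options 20(W), 19(W), 17(W), 16(W) are all W)
n=25: L (options 21(W), 20(W), 18(W), 17(W) are all W)
n=26: L (options 22(W), 21(W), 19(W), 18(W) are all W)
n=27: L (options 23(W), 22(W), 20(W), 19(W) are all W)
n=28: W (go to 24, an L position)
n=29: W (go to 25, an L position)
n=30: W (go to 26, an L position)
n=31: W (go to 27, an L position)
n=32: W (go to 27, an L position)
n=33: W (go to 26, an L position)
n=34: W (go to 27, an L position)
n=35: W (go to 27, an L position)
n=36: L (options 32(W), 31(W), 29(W), 28(W) are all W)
n=37: L (options 33(W), 32(W), 30(W), 29(W) are all W)
n=38: L (options 34(W), 33(W), 31(W), 30(W) are all W)
The starting position 38 is L: whatever Rosa does, the opponent receives a W position.

Sam wins.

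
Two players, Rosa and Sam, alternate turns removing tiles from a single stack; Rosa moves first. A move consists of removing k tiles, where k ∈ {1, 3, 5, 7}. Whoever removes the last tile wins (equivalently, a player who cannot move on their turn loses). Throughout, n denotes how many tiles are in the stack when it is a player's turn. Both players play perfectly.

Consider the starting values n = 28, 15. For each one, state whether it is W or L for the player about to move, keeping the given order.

28: L, 15: W

Label each position W (a win for the player to move) or L (a loss). A position with no legal move is L; any other position is W exactly when some move reaches an L, and L when every move reaches a W.
n=0: no move → L
n=1: can move to 0, which is L ⇒ W
n=2: the only move is to 1(W), a W ⇒ L
n=3: can move to 2, which is L ⇒ W
n=4: moves to 3(W), 1(W); every one is W ⇒ L
n=5: can move to 4, which is L ⇒ W
n=6: moves to 5(W), 3(W), 1(W); every one is W ⇒ L
n=7: can move to 6, which is L ⇒ W
n=8: moves to 7(W), 5(W), 3(W), 1(W); every one is W ⇒ L
n=9: can move to 8, which is L ⇒ W
n=10: moves to 9(W), 7(W), 5(W), 3(W); every one is W ⇒ L
n=11: can move to 10, which is L ⇒ W
n=12: moves to 11(W), 9(W), 7(W), 5(W); every one is W ⇒ L
n=13: can move to 12, which is L ⇒ W
n=14: moves to 13(W), 11(W), 9(W), 7(W); every one is W ⇒ L
n=15: can move to 14, which is L ⇒ W
n=16: moves to 15(W), 13(W), 11(W), 9(W); every one is W ⇒ L
n=17: can move to 16, which is L ⇒ W
n=18: moves to 17(W), 15(W), 13(W), 11(W); every one is W ⇒ L
n=19: can move to 18, which is L ⇒ W
n=20: moves to 19(W), 17(W), 15(W), 13(W); every one is W ⇒ L
n=21: can move to 20, which is L ⇒ W
n=22: moves to 21(W), 19(W), 17(W), 15(W); every one is W ⇒ L
n=23: can move to 22, which is L ⇒ W
n=24: moves to 23(W), 21(W), 19(W), 17(W); every one is W ⇒ L
n=25: can move to 24, which is L ⇒ W
n=26: moves to 25(W), 23(W), 21(W), 19(W); every one is W ⇒ L
n=27: can move to 26, which is L ⇒ W
n=28: moves to 27(W), 25(W), 23(W), 21(W); every one is W ⇒ L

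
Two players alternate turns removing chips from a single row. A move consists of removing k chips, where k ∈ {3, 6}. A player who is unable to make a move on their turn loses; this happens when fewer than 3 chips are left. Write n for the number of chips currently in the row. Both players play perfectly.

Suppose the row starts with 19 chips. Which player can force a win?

Use the standard recursion: the mover loses at a terminal position; elsewhere, the mover wins exactly when some move hands the opponent an L position.
n=0: no move → L
n=1: no move → L
n=2: no move → L
n=3: →0(L), so W
n=4: →1(L), so W
n=5: →2(L), so W
n=6: →0(L), so W
n=7: →1(L), so W
n=8: →2(L), so W
n=9: →6(W), 3(W) — all W, so L
n=10: →7(W), 4(W) — all W, so L
n=11: →8(W), 5(W) — all W, so L
n=12: →9(L), so W
n=13: →10(L), so W
n=14: →11(L), so W
n=15: →9(L), so W
n=16: →10(L), so W
n=17: →11(L), so W
n=18: →15(W), 12(W) — all W, so L
n=19: →16(W), 13(W) — all W, so L
Every move from 19 reaches a W position, so the mover loses.

The second player wins.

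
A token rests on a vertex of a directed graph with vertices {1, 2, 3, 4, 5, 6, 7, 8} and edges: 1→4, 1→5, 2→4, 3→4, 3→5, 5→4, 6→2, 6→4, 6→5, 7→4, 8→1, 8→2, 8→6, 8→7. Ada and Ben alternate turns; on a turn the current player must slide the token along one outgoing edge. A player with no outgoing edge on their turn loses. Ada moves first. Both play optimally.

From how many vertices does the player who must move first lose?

2

Compute win/loss labels from the base case upward. A position with no move is L. Any other position is W if it can reach an L in one move, else L.
Every edge goes from a vertex to one that appears earlier in the order 4, 5, 2, 6, 3, 1, 7, 8, so processing vertices in that order labels each vertex after all of its successors.
4: no outgoing edge → L
5: reaches L-position 4 → W
2: reaches L-position 4 → W
6: reaches L-position 4 → W
3: reaches L-position 4 → W
1: reaches L-position 4 → W
7: reaches L-position 4 → W
8: only reaches 7(W), 1(W), 6(W), 2(W), all W → L
The L vertices are 4, 8; that is 2 in all.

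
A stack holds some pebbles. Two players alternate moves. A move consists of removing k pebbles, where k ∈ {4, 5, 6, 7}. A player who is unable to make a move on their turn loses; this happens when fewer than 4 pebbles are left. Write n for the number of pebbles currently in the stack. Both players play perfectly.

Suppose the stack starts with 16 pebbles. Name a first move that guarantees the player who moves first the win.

Remove 4, leaving 12.

Classify positions by backward induction: terminal positions (no move available) are L. From any other position, the mover wins iff some move reaches an L.
n=0: no move → L
n=1: no move → L
n=2: no move → L
n=3: no move → L
n=4: can move to 0, which is L ⇒ W
n=5: can move to 1, which is L ⇒ W
n=6: can move to 2, which is L ⇒ W
n=7: can move to 3, which is L ⇒ W
n=8: can move to 3, which is L ⇒ W
n=9: can move to 3, which is L ⇒ W
n=10: can move to 3, which is L ⇒ W
n=11: moves to 7(W), 6(W), 5(W), 4(W); every one is W ⇒ L
n=12: moves to 8(W), 7(W), 6(W), 5(W); every one is W ⇒ L
n=13: moves to 9(W), 8(W), 7(W), 6(W); every one is W ⇒ L
n=14: moves to 10(W), 9(W), 8(W), 7(W); every one is W ⇒ L
n=15: can move to 11, which is L ⇒ W
n=16: can move to 12, which is L ⇒ W
From 16, the L positions reachable in one move are: 12, 11. Any move reaching one of these is winning.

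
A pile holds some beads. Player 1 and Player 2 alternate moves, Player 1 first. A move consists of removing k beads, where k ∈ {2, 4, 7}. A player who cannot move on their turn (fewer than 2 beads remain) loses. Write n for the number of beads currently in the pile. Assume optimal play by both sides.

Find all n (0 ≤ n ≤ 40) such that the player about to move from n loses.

0, 1, 6, 9, 12, 15, 18, 21, 24, 27, 30, 33, 36, 39

Use the standard recursion: the mover loses at a terminal position; elsewhere, the mover wins exactly when some move hands the opponent an L position.
n=0: no move → L
n=1: no move → L
n=2: →0(L), so W
n=3: →1(L), so W
n=4: →0(L), so W
n=5: →1(L), so W
n=6: →4(W), 2(W) — all W, so L
n=7: →0(L), so W
n=8: →6(L), so W
n=9: →7(W), 5(W), 2(W) — all W, so L
n=10: →6(L), so W
n=11: →9(L), so W
n=12: →10(W), 8(W), 5(W) — all W, so L
n=13: →9(L), so W
n=14: →12(L), so W
n=15: →13(W), 11(W), 8(W) — all W, so L
n=16: →12(L), so W
n=17: →15(L), so W
n=18: →16(W), 14(W), 11(W) — all W, so L
n=19: →15(L), so W
n=20: →18(L), so W
n=21: →19(W), 17(W), 14(W) — all W, so L
n=22: →18(L), so W
n=23: →21(L), so W
n=24: →22(W), 20(W), 17(W) — all W, so L
n=25: →21(L), so W
n=26: →24(L), so W
n=27: →25(W), 23(W), 20(W) — all W, so L
n=28: →24(L), so W
n=29: →27(L), so W
n=30: →28(W), 26(W), 23(W) — all W, so L
n=31: →27(L), so W
n=32: →30(L), so W
n=33: →31(W), 29(W), 26(W) — all W, so L
n=34: →30(L), so W
n=35: →33(L), so W
n=36: →34(W), 32(W), 29(W) — all W, so L
n=37: →33(L), so W
n=38: →36(L), so W
n=39: →37(W), 35(W), 32(W) — all W, so L
n=40: →36(L), so W
The losing starting values of n are exactly the entries labelled L in this table (14 of them).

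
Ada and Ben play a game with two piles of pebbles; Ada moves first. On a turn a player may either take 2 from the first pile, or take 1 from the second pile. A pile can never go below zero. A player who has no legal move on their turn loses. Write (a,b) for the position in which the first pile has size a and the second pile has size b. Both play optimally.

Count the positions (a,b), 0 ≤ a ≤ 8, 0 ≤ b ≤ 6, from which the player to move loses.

Classify positions by backward induction: terminal positions (no move available) are L. From any other position, the mover wins iff some move reaches an L.
Every move lowers a or b (never raises either), so fill the grid row by row in increasing a, and left to right within a row: each cell's successors are then already labelled.
      b=0  b=1  b=2  b=3  b=4  b=5  b=6
a=0:    L    W    L    W    L    W    L
a=1:    L    W    L    W    L    W    L
a=2:    W    L    W    L    W    L    W
a=3:    W    L    W    L    W    L    W
a=4:    L    W    L    W    L    W    L
a=5:    L    W    L    W    L    W    L
a=6:    W    L    W    L    W    L    W
a=7:    W    L    W    L    W    L    W
a=8:    L    W    L    W    L    W    L
Cells with no legal move (terminal, hence L): (0,0), (1,0).
The remaining L cells, each justified by listing all of its moves:
(0,2): only reaches (0,1)(W), which is W → L
(0,4): only reaches (0,3)(W), which is W → L
(0,6): only reaches (0,5)(W), which is W → L
(1,2): only reaches (1,1)(W), which is W → L
(1,4): only reaches (1,3)(W), which is W → L
(1,6): only reaches (1,5)(W), which is W → L
(2,1): only reaches (0,1)(W), (2,0)(W), all W → L
(2,3): only reaches (0,3)(W), (2,2)(W), all W → L
(2,5): only reaches (0,5)(W), (2,4)(W), all W → L
(3,1): only reaches (1,1)(W), (3,0)(W), all W → L
(3,3): only reaches (1,3)(W), (3,2)(W), all W → L
(3,5): only reaches (1,5)(W), (3,4)(W), all W → L
(4,0): only reaches (2,0)(W), which is W → L
(4,2): only reaches (2,2)(W), (4,1)(W), all W → L
(4,4): only reaches (2,4)(W), (4,3)(W), all W → L
(4,6): only reaches (2,6)(W), (4,5)(W), all W → L
(5,0): only reaches (3,0)(W), which is W → L
(5,2): only reaches (3,2)(W), (5,1)(W), all W → L
(5,4): only reaches (3,4)(W), (5,3)(W), all W → L
(5,6): only reaches (3,6)(W), (5,5)(W), all W → L
(6,1): only reaches (4,1)(W), (6,0)(W), all W → L
(6,3): only reaches (4,3)(W), (6,2)(W), all W → L
(6,5): only reaches (4,5)(W), (6,4)(W), all W → L
(7,1): only reaches (5,1)(W), (7,0)(W), all W → L
(7,3): only reaches (5,3)(W), (7,2)(W), all W → L
(7,5): only reaches (5,5)(W), (7,4)(W), all W → L
(8,0): only reaches (6,0)(W), which is W → L
(8,2): only reaches (6,2)(W), (8,1)(W), all W → L
(8,4): only reaches (6,4)(W), (8,3)(W), all W → L
(8,6): only reaches (6,6)(W), (8,5)(W), all W → L
Every other cell has at least one move into one of the L cells above, so it is W.
L cells per row: a=0: 4, a=1: 4, a=2: 3, a=3: 3, a=4: 4, a=5: 4, a=6: 3, a=7: 3, a=8: 4; total 32.

32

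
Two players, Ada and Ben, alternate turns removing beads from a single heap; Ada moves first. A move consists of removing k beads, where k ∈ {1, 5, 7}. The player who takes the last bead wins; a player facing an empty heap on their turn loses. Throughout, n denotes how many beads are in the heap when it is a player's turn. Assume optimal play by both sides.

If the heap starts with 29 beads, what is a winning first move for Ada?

Remove 1, leaving 28.

Positions with no move are L. A position that does have a move is losing for the player to move precisely when every available move leads to a winning position for the opponent. Fill in the labels:
n=0: no move → L
n=1: can move to 0, which is L ⇒ W
n=2: the only move is to 1(W), a W ⇒ L
n=3: can move to 2, which is L ⇒ W
n=4: the only move is to 3(W), a W ⇒ L
n=5: can move to 4, which is L ⇒ W
n=6: moves to 5(W), 1(W); every one is W ⇒ L
n=7: can move to 6, which is L ⇒ W
n=8: moves to 7(W), 3(W), 1(W); every one is W ⇒ L
n=9: can move to 8, which is L ⇒ W
n=10: moves to 9(W), 5(W), 3(W); every one is W ⇒ L
n=11: can move to 10, which is L ⇒ W
n=12: moves to 11(W), 7(W), 5(W); every one is W ⇒ L
n=13: can move to 12, which is L ⇒ W
n=14: moves to 13(W), 9(W), 7(W); every one is W ⇒ L
n=15: can move to 14, which is L ⇒ W
n=16: moves to 15(W), 11(W), 9(W); every one is W ⇒ L
n=17: can move to 16, which is L ⇒ W
n=18: moves to 17(W), 13(W), 11(W); every one is W ⇒ L
n=19: can move to 18, which is L ⇒ W
n=20: moves to 19(W), 15(W), 13(W); every one is W ⇒ L
n=21: can move to 20, which is L ⇒ W
n=22: moves to 21(W), 17(W), 15(W); every one is W ⇒ L
n=23: can move to 22, which is L ⇒ W
n=24: moves to 23(W), 19(W), 17(W); every one is W ⇒ L
n=25: can move to 24, which is L ⇒ W
n=26: moves to 25(W), 21(W), 19(W); every one is W ⇒ L
n=27: can move to 26, which is L ⇒ W
n=28: moves to 27(W), 23(W), 21(W); every one is W ⇒ L
n=29: can move to 28, which is L ⇒ W
From 29, the L positions reachable in one move are: 28, 24, 22. Any move reaching one of these is winning.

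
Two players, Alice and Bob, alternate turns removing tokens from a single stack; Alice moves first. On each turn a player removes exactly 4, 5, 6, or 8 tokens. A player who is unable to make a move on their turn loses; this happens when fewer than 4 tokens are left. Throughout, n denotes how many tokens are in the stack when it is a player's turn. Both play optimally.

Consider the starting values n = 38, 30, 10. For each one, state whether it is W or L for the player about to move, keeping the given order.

38: L, 30: W, 10: W

Compute win/loss labels from the base case upward. A position with no move is L. Any other position is W if it can reach an L in one move, else L.
n=0: no move → L
n=1: no move → L
n=2: no move → L
n=3: no move → L
n=4: reaches L-position 0 → W
n=5: reaches L-position 1 → W
n=6: reaches L-position 2 → W
n=7: reaches L-position 3 → W
n=8: reaches L-position 3 → W
n=9: reaches L-position 3 → W
n=10: reaches L-position 2 → W
n=11: reaches L-position 3 → W
n=12: only reaches 8(W), 7(W), 6(W), 4(W), all W → L
n=13: only reaches 9(W), 8(W), 7(W), 5(W), all W → L
n=14: only reaches 10(W), 9(W), 8(W), 6(W), all W → L
n=15: only reaches 11(W), 10(W), 9(W), 7(W), all W → L
n=16: reaches L-position 12 → W
n=17: reaches L-position 13 → W
n=18: reaches L-position 14 → W
n=19: reaches L-position 15 → W
n=20: reaches L-position 15 → W
n=21: reaches L-position 15 → W
n=22: reaches L-position 14 → W
n=23: reaches L-position 15 → W
n=24: only reaches 20(W), 19(W), 18(W), 16(W), all W → L
n=25: only reaches 21(W), 20(W), 19(W), 17(W), all W → L
n=26: only reaches 22(W), 21(W), 20(W), 18(W), all W → L
n=27: only reaches 23(W), 22(W), 21(W), 19(W), all W → L
n=28: reaches L-position 24 → W
n=29: reaches L-position 25 → W
n=30: reaches L-position 26 → W
n=31: reaches L-position 27 → W
n=32: reaches L-position 27 → W
n=33: reaches L-position 27 → W
n=34: reaches L-position 26 → W
n=35: reaches L-position 27 → W
n=36: only reaches 32(W), 31(W), 30(W), 28(W), all W → L
n=37: only reaches 33(W), 32(W), 31(W), 29(W), all W → L
n=38: only reaches 34(W), 33(W), 32(W), 30(W), all W → L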